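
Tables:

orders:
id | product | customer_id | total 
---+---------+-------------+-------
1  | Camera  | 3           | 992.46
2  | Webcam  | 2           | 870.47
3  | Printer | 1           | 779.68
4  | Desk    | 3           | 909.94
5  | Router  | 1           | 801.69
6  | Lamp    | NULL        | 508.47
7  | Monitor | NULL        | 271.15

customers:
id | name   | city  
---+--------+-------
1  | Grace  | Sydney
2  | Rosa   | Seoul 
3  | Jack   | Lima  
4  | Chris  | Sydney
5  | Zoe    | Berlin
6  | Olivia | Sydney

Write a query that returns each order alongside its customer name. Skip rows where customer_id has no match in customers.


INNER JOIN keeps only orders rows whose customer_id matches an id in customers. Walk through each order:
  - order 1 (Camera): customer_id=3 -> matches Jack
  - order 2 (Webcam): customer_id=2 -> matches Rosa
  - order 3 (Printer): customer_id=1 -> matches Grace
  - order 4 (Desk): customer_id=3 -> matches Jack
  - order 5 (Router): customer_id=1 -> matches Grace
  - order 6 (Lamp): customer_id=NULL, no match -> dropped
  - order 7 (Monitor): customer_id=NULL, no match -> dropped
So 2 of 7 rows are dropped.

SQL:
SELECT a.product, b.name AS customer
FROM orders a
INNER JOIN customers b ON a.customer_id = b.id

Result:
product | customer
--------+---------
Camera  | Jack    
Webcam  | Rosa    
Printer | Grace   
Desk    | Jack    
Router  | Grace   


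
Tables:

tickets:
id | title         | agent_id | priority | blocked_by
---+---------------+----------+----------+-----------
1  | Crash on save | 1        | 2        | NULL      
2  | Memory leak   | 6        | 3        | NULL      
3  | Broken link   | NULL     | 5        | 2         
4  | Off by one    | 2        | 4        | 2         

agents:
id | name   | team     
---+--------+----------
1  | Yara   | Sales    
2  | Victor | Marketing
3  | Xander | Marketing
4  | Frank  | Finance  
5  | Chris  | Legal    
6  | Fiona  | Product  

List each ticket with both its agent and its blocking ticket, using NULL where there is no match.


Two LEFT JOINs from the same base table tickets: one to agents via agent_id, one to tickets itself via blocked_by. Both are LEFT so every ticket is preserved.
Match against agents:
  - ticket 1 (Crash on save): agent_id=1 -> matches Yara
  - ticket 2 (Memory leak): agent_id=6 -> matches Fiona
  - ticket 3 (Broken link): agent_id=NULL, no match -> kept with NULL
  - ticket 4 (Off by one): agent_id=2 -> matches Victor
Match against tickets (self):
  - ticket 1 (Crash on save): blocked_by=NULL -> NULL
  - ticket 2 (Memory leak): blocked_by=NULL -> NULL
  - ticket 3 (Broken link): blocked_by=2 -> Memory leak
  - ticket 4 (Off by one): blocked_by=2 -> Memory leak

SQL:
SELECT a.title, b.name AS agent, c.title AS blocked_by
FROM tickets a
LEFT JOIN agents b ON a.agent_id = b.id
LEFT JOIN tickets c ON a.blocked_by = c.id

Result:
title         | agent  | blocked_by 
--------------+--------+------------
Crash on save | Yara   | NULL       
Memory leak   | Fiona  | NULL       
Broken link   | NULL   | Memory leak
Off by one    | Victor | Memory leak


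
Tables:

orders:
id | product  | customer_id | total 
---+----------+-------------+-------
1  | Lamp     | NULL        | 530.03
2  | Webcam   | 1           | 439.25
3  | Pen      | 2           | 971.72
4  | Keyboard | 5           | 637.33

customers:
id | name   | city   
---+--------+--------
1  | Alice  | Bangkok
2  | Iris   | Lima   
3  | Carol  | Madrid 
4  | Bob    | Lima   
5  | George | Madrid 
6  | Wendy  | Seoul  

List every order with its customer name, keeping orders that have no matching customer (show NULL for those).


LEFT JOIN keeps every row from orders (the left table); where customer_id has no match in customers, the customer columns become NULL. Walk through each order:
  - order 1 (Lamp): customer_id=NULL, no match -> kept with NULL
  - order 2 (Webcam): customer_id=1 -> matches Alice
  - order 3 (Pen): customer_id=2 -> matches Iris
  - order 4 (Keyboard): customer_id=5 -> matches George
All 4 rows appear; 1 has NULL customer.

SQL:
SELECT a.product, b.name AS customer
FROM orders a
LEFT JOIN customers b ON a.customer_id = b.id

Result:
product  | customer
---------+---------
Lamp     | NULL    
Webcam   | Alice   
Pen      | Iris    
Keyboard | George  


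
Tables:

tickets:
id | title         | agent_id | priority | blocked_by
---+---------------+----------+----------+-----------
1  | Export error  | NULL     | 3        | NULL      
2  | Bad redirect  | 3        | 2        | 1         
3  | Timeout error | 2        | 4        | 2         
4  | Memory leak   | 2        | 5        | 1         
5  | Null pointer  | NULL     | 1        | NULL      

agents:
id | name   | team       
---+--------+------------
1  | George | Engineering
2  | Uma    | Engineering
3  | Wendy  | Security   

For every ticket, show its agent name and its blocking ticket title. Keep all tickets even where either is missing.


Two LEFT JOINs from the same base table tickets: one to agents via agent_id, one to tickets itself via blocked_by. Both are LEFT so every ticket is preserved.
Match against agents:
  - ticket 1 (Export error): agent_id=NULL, no match -> kept with NULL
  - ticket 2 (Bad redirect): agent_id=3 -> matches Wendy
  - ticket 3 (Timeout error): agent_id=2 -> matches Uma
  - ticket 4 (Memory leak): agent_id=2 -> matches Uma
  - ticket 5 (Null pointer): agent_id=NULL, no match -> kept with NULL
Match against tickets (self):
  - ticket 1 (Export error): blocked_by=NULL -> NULL
  - ticket 2 (Bad redirect): blocked_by=1 -> Export error
  - ticket 3 (Timeout error): blocked_by=2 -> Bad redirect
  - ticket 4 (Memory leak): blocked_by=1 -> Export error
  - ticket 5 (Null pointer): blocked_by=NULL -> NULL

SQL:
SELECT a.title, b.name AS agent, c.title AS blocked_by
FROM tickets a
LEFT JOIN agents b ON a.agent_id = b.id
LEFT JOIN tickets c ON a.blocked_by = c.id

Result:
title         | agent | blocked_by  
--------------+-------+-------------
Export error  | NULL  | NULL        
Bad redirect  | Wendy | Export error
Timeout error | Uma   | Bad redirect
Memory leak   | Uma   | Export error
Null pointer  | NULL  | NULL        


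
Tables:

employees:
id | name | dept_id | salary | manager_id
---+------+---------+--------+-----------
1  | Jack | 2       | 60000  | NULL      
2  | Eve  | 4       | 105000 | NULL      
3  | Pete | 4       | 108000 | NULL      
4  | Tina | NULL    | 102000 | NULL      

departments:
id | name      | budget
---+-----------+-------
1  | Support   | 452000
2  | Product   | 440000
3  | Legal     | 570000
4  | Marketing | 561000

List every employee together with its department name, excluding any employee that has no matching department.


INNER JOIN keeps only employees rows whose dept_id matches an id in departments. Walk through each employee:
  - employee 1 (Jack): dept_id=2 -> matches Product
  - employee 2 (Eve): dept_id=4 -> matches Marketing
  - employee 3 (Pete): dept_id=4 -> matches Marketing
  - employee 4 (Tina): dept_id=NULL, no match -> dropped
So 1 of 4 rows is dropped.

SQL:
SELECT a.name, b.name AS department
FROM employees a
INNER JOIN departments b ON a.dept_id = b.id

Result:
name | department
-----+-----------
Jack | Product   
Eve  | Marketing 
Pete | Marketing 


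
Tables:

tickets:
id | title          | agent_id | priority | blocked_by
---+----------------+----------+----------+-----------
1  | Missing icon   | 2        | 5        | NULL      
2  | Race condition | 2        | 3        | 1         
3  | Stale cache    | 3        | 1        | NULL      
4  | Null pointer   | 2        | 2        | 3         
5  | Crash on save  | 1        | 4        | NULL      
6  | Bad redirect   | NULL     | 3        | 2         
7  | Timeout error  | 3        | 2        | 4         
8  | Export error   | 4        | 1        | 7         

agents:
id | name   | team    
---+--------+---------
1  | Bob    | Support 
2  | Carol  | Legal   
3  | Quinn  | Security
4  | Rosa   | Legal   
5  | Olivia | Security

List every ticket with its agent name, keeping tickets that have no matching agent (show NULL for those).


LEFT JOIN keeps every row from tickets (the left table); where agent_id has no match in agents, the agent columns become NULL. Walk through each ticket:
  - ticket 1 (Missing icon): agent_id=2 -> matches Carol
  - ticket 2 (Race condition): agent_id=2 -> matches Carol
  - ticket 3 (Stale cache): agent_id=3 -> matches Quinn
  - ticket 4 (Null pointer): agent_id=2 -> matches Carol
  - ticket 5 (Crash on save): agent_id=1 -> matches Bob
  - ticket 6 (Bad redirect): agent_id=NULL, no match -> kept with NULL
  - ticket 7 (Timeout error): agent_id=3 -> matches Quinn
  - ticket 8 (Export error): agent_id=4 -> matches Rosa
All 8 rows appear; 1 has NULL agent.

SQL:
SELECT a.title, b.name AS agent
FROM tickets a
LEFT JOIN agents b ON a.agent_id = b.id

Result:
title          | agent
---------------+------
Missing icon   | Carol
Race condition | Carol
Stale cache    | Quinn
Null pointer   | Carol
Crash on save  | Bob  
Bad redirect   | NULL 
Timeout error  | Quinn
Export error   | Rosa 


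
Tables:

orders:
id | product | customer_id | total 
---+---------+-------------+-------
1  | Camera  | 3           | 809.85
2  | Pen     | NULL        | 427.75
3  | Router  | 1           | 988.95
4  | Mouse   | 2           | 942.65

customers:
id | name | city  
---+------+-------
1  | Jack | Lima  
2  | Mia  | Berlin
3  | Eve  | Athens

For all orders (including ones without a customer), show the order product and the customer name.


LEFT JOIN keeps every row from orders (the left table); where customer_id has no match in customers, the customer columns become NULL. Walk through each order:
  - order 1 (Camera): customer_id=3 -> matches Eve
  - order 2 (Pen): customer_id=NULL, no match -> kept with NULL
  - order 3 (Router): customer_id=1 -> matches Jack
  - order 4 (Mouse): customer_id=2 -> matches Mia
All 4 rows appear; 1 has NULL customer.

SQL:
SELECT a.product, b.name AS customer
FROM orders a
LEFT JOIN customers b ON a.customer_id = b.id

Result:
product | customer
--------+---------
Camera  | Eve     
Pen     | NULL    
Router  | Jack    
Mouse   | Mia     


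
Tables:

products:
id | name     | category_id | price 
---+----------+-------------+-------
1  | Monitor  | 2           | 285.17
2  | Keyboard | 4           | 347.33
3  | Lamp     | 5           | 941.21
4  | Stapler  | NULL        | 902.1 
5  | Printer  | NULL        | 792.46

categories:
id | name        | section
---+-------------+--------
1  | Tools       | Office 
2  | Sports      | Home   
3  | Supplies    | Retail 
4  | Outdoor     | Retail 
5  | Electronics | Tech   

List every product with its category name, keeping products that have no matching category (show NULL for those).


LEFT JOIN keeps every row from products (the left table); where category_id has no match in categories, the category columns become NULL. Walk through each product:
  - product 1 (Monitor): category_id=2 -> matches Sports
  - product 2 (Keyboard): category_id=4 -> matches Outdoor
  - product 3 (Lamp): category_id=5 -> matches Electronics
  - product 4 (Stapler): category_id=NULL, no match -> kept with NULL
  - product 5 (Printer): category_id=NULL, no match -> kept with NULL
All 5 rows appear; 2 have NULL category.

SQL:
SELECT a.name, b.name AS category
FROM products a
LEFT JOIN categories b ON a.category_id = b.id

Result:
name     | category   
---------+------------
Monitor  | Sports     
Keyboard | Outdoor    
Lamp     | Electronics
Stapler  | NULL       
Printer  | NULL       


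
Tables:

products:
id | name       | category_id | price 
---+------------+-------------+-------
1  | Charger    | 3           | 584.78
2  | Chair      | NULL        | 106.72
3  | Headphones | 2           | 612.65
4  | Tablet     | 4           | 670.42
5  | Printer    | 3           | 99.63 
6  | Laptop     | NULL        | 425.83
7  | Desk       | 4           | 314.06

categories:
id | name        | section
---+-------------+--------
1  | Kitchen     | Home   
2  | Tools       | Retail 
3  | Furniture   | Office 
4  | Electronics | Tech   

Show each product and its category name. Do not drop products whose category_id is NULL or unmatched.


LEFT JOIN keeps every row from products (the left table); where category_id has no match in categories, the category columns become NULL. Walk through each product:
  - product 1 (Charger): category_id=3 -> matches Furniture
  - product 2 (Chair): category_id=NULL, no match -> kept with NULL
  - product 3 (Headphones): category_id=2 -> matches Tools
  - product 4 (Tablet): category_id=4 -> matches Electronics
  - product 5 (Printer): category_id=3 -> matches Furniture
  - product 6 (Laptop): category_id=NULL, no match -> kept with NULL
  - product 7 (Desk): category_id=4 -> matches Electronics
All 7 rows appear; 2 have NULL category.

SQL:
SELECT a.name, b.name AS category
FROM products a
LEFT JOIN categories b ON a.category_id = b.id

Result:
name       | category   
-----------+------------
Charger    | Furniture  
Chair      | NULL       
Headphones | Tools      
Tablet     | Electronics
Printer    | Furniture  
Laptop     | NULL       
Desk       | Electronics


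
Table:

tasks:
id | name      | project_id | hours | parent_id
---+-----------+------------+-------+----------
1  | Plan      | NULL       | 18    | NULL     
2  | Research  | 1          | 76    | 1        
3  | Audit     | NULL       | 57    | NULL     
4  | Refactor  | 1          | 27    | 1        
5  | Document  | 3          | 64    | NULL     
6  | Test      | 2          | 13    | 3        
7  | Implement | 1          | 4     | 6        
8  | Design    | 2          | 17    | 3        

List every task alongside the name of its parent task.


This is a self-join: tasks is joined to a second copy of itself, matching each row's parent_id to another row's id. Use LEFT JOIN so rows with parent_id=NULL are kept.
  - task 1 (Plan): parent_id=NULL -> NULL
  - task 2 (Research): parent_id=1 -> Plan
  - task 3 (Audit): parent_id=NULL -> NULL
  - task 4 (Refactor): parent_id=1 -> Plan
  - task 5 (Document): parent_id=NULL -> NULL
  - task 6 (Test): parent_id=3 -> Audit
  - task 7 (Implement): parent_id=6 -> Test
  - task 8 (Design): parent_id=3 -> Audit

SQL:
SELECT a.name AS item, b.name AS parent
FROM tasks a
LEFT JOIN tasks b ON a.parent_id = b.id

Result:
item      | parent
----------+-------
Plan      | NULL  
Research  | Plan  
Audit     | NULL  
Refactor  | Plan  
Document  | NULL  
Test      | Audit 
Implement | Test  
Design    | Audit 


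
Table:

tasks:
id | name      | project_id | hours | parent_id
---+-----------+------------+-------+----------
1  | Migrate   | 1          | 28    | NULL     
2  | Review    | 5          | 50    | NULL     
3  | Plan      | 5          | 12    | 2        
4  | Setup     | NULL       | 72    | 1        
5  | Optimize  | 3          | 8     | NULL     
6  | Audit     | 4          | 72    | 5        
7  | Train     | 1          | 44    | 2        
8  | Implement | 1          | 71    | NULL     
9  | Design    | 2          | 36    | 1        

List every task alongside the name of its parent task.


This is a self-join: tasks is joined to a second copy of itself, matching each row's parent_id to another row's id. Use LEFT JOIN so rows with parent_id=NULL are kept.
  - task 1 (Migrate): parent_id=NULL -> NULL
  - task 2 (Review): parent_id=NULL -> NULL
  - task 3 (Plan): parent_id=2 -> Review
  - task 4 (Setup): parent_id=1 -> Migrate
  - task 5 (Optimize): parent_id=NULL -> NULL
  - task 6 (Audit): parent_id=5 -> Optimize
  - task 7 (Train): parent_id=2 -> Review
  - task 8 (Implement): parent_id=NULL -> NULL
  - task 9 (Design): parent_id=1 -> Migrate

SQL:
SELECT a.name AS item, b.name AS parent
FROM tasks a
LEFT JOIN tasks b ON a.parent_id = b.id

Result:
item      | parent  
----------+---------
Migrate   | NULL    
Review    | NULL    
Plan      | Review  
Setup     | Migrate 
Optimize  | NULL    
Audit     | Optimize
Train     | Review  
Implement | NULL    
Design    | Migrate 


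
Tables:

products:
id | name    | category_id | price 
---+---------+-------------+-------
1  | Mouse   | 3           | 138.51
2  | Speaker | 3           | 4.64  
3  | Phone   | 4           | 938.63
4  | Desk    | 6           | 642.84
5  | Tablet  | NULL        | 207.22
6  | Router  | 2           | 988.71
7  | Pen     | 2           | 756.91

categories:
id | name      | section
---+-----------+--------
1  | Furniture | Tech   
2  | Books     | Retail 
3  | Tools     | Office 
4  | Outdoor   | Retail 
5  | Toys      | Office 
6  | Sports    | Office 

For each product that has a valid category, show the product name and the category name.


INNER JOIN keeps only products rows whose category_id matches an id in categories. Walk through each product:
  - product 1 (Mouse): category_id=3 -> matches Tools
  - product 2 (Speaker): category_id=3 -> matches Tools
  - product 3 (Phone): category_id=4 -> matches Outdoor
  - product 4 (Desk): category_id=6 -> matches Sports
  - product 5 (Tablet): category_id=NULL, no match -> dropped
  - product 6 (Router): category_id=2 -> matches Books
  - product 7 (Pen): category_id=2 -> matches Books
So 1 of 7 rows is dropped.

SQL:
SELECT a.name, b.name AS category
FROM products a
INNER JOIN categories b ON a.category_id = b.id

Result:
name    | category
--------+---------
Mouse   | Tools   
Speaker | Tools   
Phone   | Outdoor 
Desk    | Sports  
Router  | Books   
Pen     | Books   


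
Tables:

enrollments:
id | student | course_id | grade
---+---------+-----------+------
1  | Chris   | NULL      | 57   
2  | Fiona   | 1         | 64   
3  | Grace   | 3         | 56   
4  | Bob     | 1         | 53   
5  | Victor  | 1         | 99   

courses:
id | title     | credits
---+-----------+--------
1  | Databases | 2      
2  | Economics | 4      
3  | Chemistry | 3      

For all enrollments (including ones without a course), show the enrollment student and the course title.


LEFT JOIN keeps every row from enrollments (the left table); where course_id has no match in courses, the course columns become NULL. Walk through each enrollment:
  - enrollment 1 (Chris): course_id=NULL, no match -> kept with NULL
  - enrollment 2 (Fiona): course_id=1 -> matches Databases
  - enrollment 3 (Grace): course_id=3 -> matches Chemistry
  - enrollment 4 (Bob): course_id=1 -> matches Databases
  - enrollment 5 (Victor): course_id=1 -> matches Databases
All 5 rows appear; 1 has NULL course.

SQL:
SELECT a.student, b.title AS course
FROM enrollments a
LEFT JOIN courses b ON a.course_id = b.id

Result:
student | course   
--------+----------
Chris   | NULL     
Fiona   | Databases
Grace   | Chemistry
Bob     | Databases
Victor  | Databases


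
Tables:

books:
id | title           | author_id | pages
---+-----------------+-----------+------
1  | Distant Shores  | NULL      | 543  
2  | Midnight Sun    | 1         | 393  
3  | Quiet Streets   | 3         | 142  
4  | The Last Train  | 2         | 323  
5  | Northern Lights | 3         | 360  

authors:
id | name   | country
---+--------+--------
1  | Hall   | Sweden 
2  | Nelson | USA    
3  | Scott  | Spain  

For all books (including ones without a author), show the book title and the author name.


LEFT JOIN keeps every row from books (the left table); where author_id has no match in authors, the author columns become NULL. Walk through each book:
  - book 1 (Distant Shores): author_id=NULL, no match -> kept with NULL
  - book 2 (Midnight Sun): author_id=1 -> matches Hall
  - book 3 (Quiet Streets): author_id=3 -> matches Scott
  - book 4 (The Last Train): author_id=2 -> matches Nelson
  - book 5 (Northern Lights): author_id=3 -> matches Scott
All 5 rows appear; 1 has NULL author.

SQL:
SELECT a.title, b.name AS author
FROM books a
LEFT JOIN authors b ON a.author_id = b.id

Result:
title           | author
----------------+-------
Distant Shores  | NULL  
Midnight Sun    | Hall  
Quiet Streets   | Scott 
The Last Train  | Nelson
Northern Lights | Scott 


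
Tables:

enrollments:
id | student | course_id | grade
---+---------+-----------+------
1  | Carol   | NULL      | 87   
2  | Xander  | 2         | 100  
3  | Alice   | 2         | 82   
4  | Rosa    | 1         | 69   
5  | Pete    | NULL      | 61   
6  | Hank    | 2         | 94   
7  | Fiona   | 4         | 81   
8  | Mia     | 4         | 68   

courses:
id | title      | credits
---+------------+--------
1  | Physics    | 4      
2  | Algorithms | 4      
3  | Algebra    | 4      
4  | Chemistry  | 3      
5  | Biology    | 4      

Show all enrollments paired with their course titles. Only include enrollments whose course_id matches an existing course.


INNER JOIN keeps only enrollments rows whose course_id matches an id in courses. Walk through each enrollment:
  - enrollment 1 (Carol): course_id=NULL, no match -> dropped
  - enrollment 2 (Xander): course_id=2 -> matches Algorithms
  - enrollment 3 (Alice): course_id=2 -> matches Algorithms
  - enrollment 4 (Rosa): course_id=1 -> matches Physics
  - enrollment 5 (Pete): course_id=NULL, no match -> dropped
  - enrollment 6 (Hank): course_id=2 -> matches Algorithms
  - enrollment 7 (Fiona): course_id=4 -> matches Chemistry
  - enrollment 8 (Mia): course_id=4 -> matches Chemistry
So 2 of 8 rows are dropped.

SQL:
SELECT a.student, b.title AS course
FROM enrollments a
INNER JOIN courses b ON a.course_id = b.id

Result:
student | course    
--------+-----------
Xander  | Algorithms
Alice   | Algorithms
Rosa    | Physics   
Hank    | Algorithms
Fiona   | Chemistry 
Mia     | Chemistry 


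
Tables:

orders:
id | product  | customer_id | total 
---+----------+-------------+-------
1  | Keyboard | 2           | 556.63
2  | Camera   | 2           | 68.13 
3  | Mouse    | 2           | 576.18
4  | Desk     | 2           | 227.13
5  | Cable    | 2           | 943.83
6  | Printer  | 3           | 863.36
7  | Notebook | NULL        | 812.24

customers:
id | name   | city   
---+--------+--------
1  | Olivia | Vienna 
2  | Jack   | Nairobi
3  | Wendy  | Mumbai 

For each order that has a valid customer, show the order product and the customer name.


INNER JOIN keeps only orders rows whose customer_id matches an id in customers. Walk through each order:
  - order 1 (Keyboard): customer_id=2 -> matches Jack
  - order 2 (Camera): customer_id=2 -> matches Jack
  - order 3 (Mouse): customer_id=2 -> matches Jack
  - order 4 (Desk): customer_id=2 -> matches Jack
  - order 5 (Cable): customer_id=2 -> matches Jack
  - order 6 (Printer): customer_id=3 -> matches Wendy
  - order 7 (Notebook): customer_id=NULL, no match -> dropped
So 1 of 7 rows is dropped.

SQL:
SELECT a.product, b.name AS customer
FROM orders a
INNER JOIN customers b ON a.customer_id = b.id

Result:
product  | customer
---------+---------
Keyboard | Jack    
Camera   | Jack    
Mouse    | Jack    
Desk     | Jack    
Cable    | Jack    
Printer  | Wendy   


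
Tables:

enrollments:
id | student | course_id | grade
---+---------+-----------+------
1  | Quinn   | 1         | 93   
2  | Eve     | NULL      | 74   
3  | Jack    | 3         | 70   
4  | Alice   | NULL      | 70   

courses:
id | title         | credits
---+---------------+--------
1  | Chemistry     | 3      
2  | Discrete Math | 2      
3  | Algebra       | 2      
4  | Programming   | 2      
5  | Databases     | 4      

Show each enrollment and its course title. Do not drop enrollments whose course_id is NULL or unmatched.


LEFT JOIN keeps every row from enrollments (the left table); where course_id has no match in courses, the course columns become NULL. Walk through each enrollment:
  - enrollment 1 (Quinn): course_id=1 -> matches Chemistry
  - enrollment 2 (Eve): course_id=NULL, no match -> kept with NULL
  - enrollment 3 (Jack): course_id=3 -> matches Algebra
  - enrollment 4 (Alice): course_id=NULL, no match -> kept with NULL
All 4 rows appear; 2 have NULL course.

SQL:
SELECT a.student, b.title AS course
FROM enrollments a
LEFT JOIN courses b ON a.course_id = b.id

Result:
student | course   
--------+----------
Quinn   | Chemistry
Eve     | NULL     
Jack    | Algebra  
Alice   | NULL     


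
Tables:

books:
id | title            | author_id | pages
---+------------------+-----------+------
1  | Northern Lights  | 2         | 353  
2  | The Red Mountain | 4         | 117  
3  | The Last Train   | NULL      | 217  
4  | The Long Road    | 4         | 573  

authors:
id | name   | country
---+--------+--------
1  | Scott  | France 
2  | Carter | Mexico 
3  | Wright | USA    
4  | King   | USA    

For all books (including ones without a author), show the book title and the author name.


LEFT JOIN keeps every row from books (the left table); where author_id has no match in authors, the author columns become NULL. Walk through each book:
  - book 1 (Northern Lights): author_id=2 -> matches Carter
  - book 2 (The Red Mountain): author_id=4 -> matches King
  - book 3 (The Last Train): author_id=NULL, no match -> kept with NULL
  - book 4 (The Long Road): author_id=4 -> matches King
All 4 rows appear; 1 has NULL author.

SQL:
SELECT a.title, b.name AS author
FROM books a
LEFT JOIN authors b ON a.author_id = b.id

Result:
title            | author
-----------------+-------
Northern Lights  | Carter
The Red Mountain | King  
The Last Train   | NULL  
The Long Road    | King  


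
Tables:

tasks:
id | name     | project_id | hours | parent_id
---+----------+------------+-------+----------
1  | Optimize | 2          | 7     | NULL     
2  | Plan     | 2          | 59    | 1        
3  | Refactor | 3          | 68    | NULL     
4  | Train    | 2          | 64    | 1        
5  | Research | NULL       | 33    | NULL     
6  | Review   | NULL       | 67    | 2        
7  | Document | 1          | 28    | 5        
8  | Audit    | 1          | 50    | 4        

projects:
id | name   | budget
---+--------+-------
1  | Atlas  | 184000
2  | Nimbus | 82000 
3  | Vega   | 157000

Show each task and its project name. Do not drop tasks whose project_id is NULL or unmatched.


LEFT JOIN keeps every row from tasks (the left table); where project_id has no match in projects, the project columns become NULL. Walk through each task:
  - task 1 (Optimize): project_id=2 -> matches Nimbus
  - task 2 (Plan): project_id=2 -> matches Nimbus
  - task 3 (Refactor): project_id=3 -> matches Vega
  - task 4 (Train): project_id=2 -> matches Nimbus
  - task 5 (Research): project_id=NULL, no match -> kept with NULL
  - task 6 (Review): project_id=NULL, no match -> kept with NULL
  - task 7 (Document): project_id=1 -> matches Atlas
  - task 8 (Audit): project_id=1 -> matches Atlas
All 8 rows appear; 2 have NULL project.

SQL:
SELECT a.name, b.name AS project
FROM tasks a
LEFT JOIN projects b ON a.project_id = b.id

Result:
name     | project
---------+--------
Optimize | Nimbus 
Plan     | Nimbus 
Refactor | Vega   
Train    | Nimbus 
Research | NULL   
Review   | NULL   
Document | Atlas  
Audit    | Atlas  


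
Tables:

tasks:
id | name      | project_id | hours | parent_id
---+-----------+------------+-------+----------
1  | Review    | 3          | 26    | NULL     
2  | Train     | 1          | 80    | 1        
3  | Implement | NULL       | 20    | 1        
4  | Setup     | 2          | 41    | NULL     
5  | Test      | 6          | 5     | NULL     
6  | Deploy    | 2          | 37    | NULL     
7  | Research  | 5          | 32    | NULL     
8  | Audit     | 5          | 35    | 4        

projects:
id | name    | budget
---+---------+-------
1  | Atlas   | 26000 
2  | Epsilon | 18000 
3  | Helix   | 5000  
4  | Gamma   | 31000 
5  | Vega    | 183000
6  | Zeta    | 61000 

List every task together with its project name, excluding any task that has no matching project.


INNER JOIN keeps only tasks rows whose project_id matches an id in projects. Walk through each task:
  - task 1 (Review): project_id=3 -> matches Helix
  - task 2 (Train): project_id=1 -> matches Atlas
  - task 3 (Implement): project_id=NULL, no match -> dropped
  - task 4 (Setup): project_id=2 -> matches Epsilon
  - task 5 (Test): project_id=6 -> matches Zeta
  - task 6 (Deploy): project_id=2 -> matches Epsilon
  - task 7 (Research): project_id=5 -> matches Vega
  - task 8 (Audit): project_id=5 -> matches Vega
So 1 of 8 rows is dropped.

SQL:
SELECT a.name, b.name AS project
FROM tasks a
INNER JOIN projects b ON a.project_id = b.id

Result:
name     | project
---------+--------
Review   | Helix  
Train    | Atlas  
Setup    | Epsilon
Test     | Zeta   
Deploy   | Epsilon
Research | Vega   
Audit    | Vega   


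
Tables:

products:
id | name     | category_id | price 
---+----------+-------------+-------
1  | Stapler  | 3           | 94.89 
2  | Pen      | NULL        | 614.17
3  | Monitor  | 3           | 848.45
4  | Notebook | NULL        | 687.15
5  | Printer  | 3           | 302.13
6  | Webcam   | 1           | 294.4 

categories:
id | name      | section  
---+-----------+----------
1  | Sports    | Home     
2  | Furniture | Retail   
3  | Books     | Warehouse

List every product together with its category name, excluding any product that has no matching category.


INNER JOIN keeps only products rows whose category_id matches an id in categories. Walk through each product:
  - product 1 (Stapler): category_id=3 -> matches Books
  - product 2 (Pen): category_id=NULL, no match -> dropped
  - product 3 (Monitor): category_id=3 -> matches Books
  - product 4 (Notebook): category_id=NULL, no match -> dropped
  - product 5 (Printer): category_id=3 -> matches Books
  - product 6 (Webcam): category_id=1 -> matches Sports
So 2 of 6 rows are dropped.

SQL:
SELECT a.name, b.name AS category
FROM products a
INNER JOIN categories b ON a.category_id = b.id

Result:
name    | category
--------+---------
Stapler | Books   
Monitor | Books   
Printer | Books   
Webcam  | Sports  


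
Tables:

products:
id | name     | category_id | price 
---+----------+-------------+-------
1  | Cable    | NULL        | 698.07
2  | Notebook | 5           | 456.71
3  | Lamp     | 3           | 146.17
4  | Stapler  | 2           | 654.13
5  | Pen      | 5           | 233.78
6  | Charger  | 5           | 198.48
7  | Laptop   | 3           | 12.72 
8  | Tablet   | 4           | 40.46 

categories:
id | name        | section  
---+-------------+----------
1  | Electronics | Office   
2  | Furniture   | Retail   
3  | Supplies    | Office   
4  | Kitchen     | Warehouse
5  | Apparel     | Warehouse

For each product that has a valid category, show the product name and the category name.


INNER JOIN keeps only products rows whose category_id matches an id in categories. Walk through each product:
  - product 1 (Cable): category_id=NULL, no match -> dropped
  - product 2 (Notebook): category_id=5 -> matches Apparel
  - product 3 (Lamp): category_id=3 -> matches Supplies
  - product 4 (Stapler): category_id=2 -> matches Furniture
  - product 5 (Pen): category_id=5 -> matches Apparel
  - product 6 (Charger): category_id=5 -> matches Apparel
  - product 7 (Laptop): category_id=3 -> matches Supplies
  - product 8 (Tablet): category_id=4 -> matches Kitchen
So 1 of 8 rows is dropped.

SQL:
SELECT a.name, b.name AS category
FROM products a
INNER JOIN categories b ON a.category_id = b.id

Result:
name     | category 
---------+----------
Notebook | Apparel  
Lamp     | Supplies 
Stapler  | Furniture
Pen      | Apparel  
Charger  | Apparel  
Laptop   | Supplies 
Tablet   | Kitchen  


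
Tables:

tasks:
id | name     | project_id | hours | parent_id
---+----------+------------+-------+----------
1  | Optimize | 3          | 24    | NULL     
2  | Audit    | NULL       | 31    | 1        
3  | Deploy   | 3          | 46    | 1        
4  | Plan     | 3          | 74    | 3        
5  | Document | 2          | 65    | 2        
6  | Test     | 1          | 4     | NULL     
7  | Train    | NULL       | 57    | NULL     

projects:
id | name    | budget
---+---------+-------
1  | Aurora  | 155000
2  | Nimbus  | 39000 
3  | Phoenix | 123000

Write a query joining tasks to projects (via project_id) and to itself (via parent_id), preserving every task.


Two LEFT JOINs from the same base table tasks: one to projects via project_id, one to tasks itself via parent_id. Both are LEFT so every task is preserved.
Match against projects:
  - task 1 (Optimize): project_id=3 -> matches Phoenix
  - task 2 (Audit): project_id=NULL, no match -> kept with NULL
  - task 3 (Deploy): project_id=3 -> matches Phoenix
  - task 4 (Plan): project_id=3 -> matches Phoenix
  - task 5 (Document): project_id=2 -> matches Nimbus
  - task 6 (Test): project_id=1 -> matches Aurora
  - task 7 (Train): project_id=NULL, no match -> kept with NULL
Match against tasks (self):
  - task 1 (Optimize): parent_id=NULL -> NULL
  - task 2 (Audit): parent_id=1 -> Optimize
  - task 3 (Deploy): parent_id=1 -> Optimize
  - task 4 (Plan): parent_id=3 -> Deploy
  - task 5 (Document): parent_id=2 -> Audit
  - task 6 (Test): parent_id=NULL -> NULL
  - task 7 (Train): parent_id=NULL -> NULL

SQL:
SELECT a.name, b.name AS project, c.name AS parent
FROM tasks a
LEFT JOIN projects b ON a.project_id = b.id
LEFT JOIN tasks c ON a.parent_id = c.id

Result:
name     | project | parent  
---------+---------+---------
Optimize | Phoenix | NULL    
Audit    | NULL    | Optimize
Deploy   | Phoenix | Optimize
Plan     | Phoenix | Deploy  
Document | Nimbus  | Audit   
Test     | Aurora  | NULL    
Train    | NULL    | NULL    


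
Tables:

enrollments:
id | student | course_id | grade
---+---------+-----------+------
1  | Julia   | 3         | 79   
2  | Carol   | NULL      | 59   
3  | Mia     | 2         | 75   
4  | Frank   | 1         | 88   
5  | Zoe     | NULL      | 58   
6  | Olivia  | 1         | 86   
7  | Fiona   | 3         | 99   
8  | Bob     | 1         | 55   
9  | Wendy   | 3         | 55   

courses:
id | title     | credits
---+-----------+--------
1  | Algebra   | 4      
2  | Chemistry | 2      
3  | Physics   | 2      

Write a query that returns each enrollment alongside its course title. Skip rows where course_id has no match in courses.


INNER JOIN keeps only enrollments rows whose course_id matches an id in courses. Walk through each enrollment:
  - enrollment 1 (Julia): course_id=3 -> matches Physics
  - enrollment 2 (Carol): course_id=NULL, no match -> dropped
  - enrollment 3 (Mia): course_id=2 -> matches Chemistry
  - enrollment 4 (Frank): course_id=1 -> matches Algebra
  - enrollment 5 (Zoe): course_id=NULL, no match -> dropped
  - enrollment 6 (Olivia): course_id=1 -> matches Algebra
  - enrollment 7 (Fiona): course_id=3 -> matches Physics
  - enrollment 8 (Bob): course_id=1 -> matches Algebra
  - enrollment 9 (Wendy): course_id=3 -> matches Physics
So 2 of 9 rows are dropped.

SQL:
SELECT a.student, b.title AS course
FROM enrollments a
INNER JOIN courses b ON a.course_id = b.id

Result:
student | course   
--------+----------
Julia   | Physics  
Mia     | Chemistry
Frank   | Algebra  
Olivia  | Algebra  
Fiona   | Physics  
Bob     | Algebra  
Wendy   | Physics  


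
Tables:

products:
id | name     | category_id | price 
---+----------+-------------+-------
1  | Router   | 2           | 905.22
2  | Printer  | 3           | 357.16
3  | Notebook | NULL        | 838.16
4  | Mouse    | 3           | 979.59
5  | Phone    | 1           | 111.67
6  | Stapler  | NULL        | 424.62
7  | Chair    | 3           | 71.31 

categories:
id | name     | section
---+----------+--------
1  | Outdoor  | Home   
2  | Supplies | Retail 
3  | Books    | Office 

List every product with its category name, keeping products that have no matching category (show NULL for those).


LEFT JOIN keeps every row from products (the left table); where category_id has no match in categories, the category columns become NULL. Walk through each product:
  - product 1 (Router): category_id=2 -> matches Supplies
  - product 2 (Printer): category_id=3 -> matches Books
  - product 3 (Notebook): category_id=NULL, no match -> kept with NULL
  - product 4 (Mouse): category_id=3 -> matches Books
  - product 5 (Phone): category_id=1 -> matches Outdoor
  - product 6 (Stapler): category_id=NULL, no match -> kept with NULL
  - product 7 (Chair): category_id=3 -> matches Books
All 7 rows appear; 2 have NULL category.

SQL:
SELECT a.name, b.name AS category
FROM products a
LEFT JOIN categories b ON a.category_id = b.id

Result:
name     | category
---------+---------
Router   | Supplies
Printer  | Books   
Notebook | NULL    
Mouse    | Books   
Phone    | Outdoor 
Stapler  | NULL    
Chair    | Books   


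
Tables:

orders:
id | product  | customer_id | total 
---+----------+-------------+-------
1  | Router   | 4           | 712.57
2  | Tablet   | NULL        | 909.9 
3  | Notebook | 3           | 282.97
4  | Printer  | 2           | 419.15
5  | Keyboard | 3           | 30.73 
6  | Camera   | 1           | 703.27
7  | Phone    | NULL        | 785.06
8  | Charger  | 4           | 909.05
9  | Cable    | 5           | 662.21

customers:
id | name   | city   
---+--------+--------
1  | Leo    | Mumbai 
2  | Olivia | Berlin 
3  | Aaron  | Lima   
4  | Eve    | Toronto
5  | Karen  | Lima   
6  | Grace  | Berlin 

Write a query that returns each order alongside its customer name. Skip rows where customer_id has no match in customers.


INNER JOIN keeps only orders rows whose customer_id matches an id in customers. Walk through each order:
  - order 1 (Router): customer_id=4 -> matches Eve
  - order 2 (Tablet): customer_id=NULL, no match -> dropped
  - order 3 (Notebook): customer_id=3 -> matches Aaron
  - order 4 (Printer): customer_id=2 -> matches Olivia
  - order 5 (Keyboard): customer_id=3 -> matches Aaron
  - order 6 (Camera): customer_id=1 -> matches Leo
  - order 7 (Phone): customer_id=NULL, no match -> dropped
  - order 8 (Charger): customer_id=4 -> matches Eve
  - order 9 (Cable): customer_id=5 -> matches Karen
So 2 of 9 rows are dropped.

SQL:
SELECT a.product, b.name AS customer
FROM orders a
INNER JOIN customers b ON a.customer_id = b.id

Result:
product  | customer
---------+---------
Router   | Eve     
Notebook | Aaron   
Printer  | Olivia  
Keyboard | Aaron   
Camera   | Leo     
Charger  | Eve     
Cable    | Karen   


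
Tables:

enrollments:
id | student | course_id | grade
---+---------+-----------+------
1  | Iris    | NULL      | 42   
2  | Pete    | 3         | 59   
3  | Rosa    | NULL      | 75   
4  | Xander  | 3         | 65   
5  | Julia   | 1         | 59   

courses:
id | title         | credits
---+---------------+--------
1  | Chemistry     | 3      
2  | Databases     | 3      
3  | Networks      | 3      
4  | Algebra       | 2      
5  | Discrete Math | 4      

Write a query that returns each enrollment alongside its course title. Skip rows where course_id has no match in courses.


INNER JOIN keeps only enrollments rows whose course_id matches an id in courses. Walk through each enrollment:
  - enrollment 1 (Iris): course_id=NULL, no match -> dropped
  - enrollment 2 (Pete): course_id=3 -> matches Networks
  - enrollment 3 (Rosa): course_id=NULL, no match -> dropped
  - enrollment 4 (Xander): course_id=3 -> matches Networks
  - enrollment 5 (Julia): course_id=1 -> matches Chemistry
So 2 of 5 rows are dropped.

SQL:
SELECT a.student, b.title AS course
FROM enrollments a
INNER JOIN courses b ON a.course_id = b.id

Result:
student | course   
--------+----------
Pete    | Networks 
Xander  | Networks 
Julia   | Chemistry


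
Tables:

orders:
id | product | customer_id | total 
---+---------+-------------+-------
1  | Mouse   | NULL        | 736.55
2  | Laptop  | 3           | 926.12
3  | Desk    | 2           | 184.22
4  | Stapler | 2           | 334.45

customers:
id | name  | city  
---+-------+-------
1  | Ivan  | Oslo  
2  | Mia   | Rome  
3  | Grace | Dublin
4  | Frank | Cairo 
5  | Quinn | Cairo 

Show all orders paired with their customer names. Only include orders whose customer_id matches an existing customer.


INNER JOIN keeps only orders rows whose customer_id matches an id in customers. Walk through each order:
  - order 1 (Mouse): customer_id=NULL, no match -> dropped
  - order 2 (Laptop): customer_id=3 -> matches Grace
  - order 3 (Desk): customer_id=2 -> matches Mia
  - order 4 (Stapler): customer_id=2 -> matches Mia
So 1 of 4 rows is dropped.

SQL:
SELECT a.product, b.name AS customer
FROM orders a
INNER JOIN customers b ON a.customer_id = b.id

Result:
product | customer
--------+---------
Laptop  | Grace   
Desk    | Mia     
Stapler | Mia     
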